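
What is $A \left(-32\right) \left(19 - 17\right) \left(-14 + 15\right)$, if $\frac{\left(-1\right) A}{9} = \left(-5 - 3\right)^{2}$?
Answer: $36864$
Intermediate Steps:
$A = -576$ ($A = - 9 \left(-5 - 3\right)^{2} = - 9 \left(-8\right)^{2} = \left(-9\right) 64 = -576$)
$A \left(-32\right) \left(19 - 17\right) \left(-14 + 15\right) = \left(-576\right) \left(-32\right) \left(19 - 17\right) \left(-14 + 15\right) = 18432 \cdot 2 \cdot 1 = 18432 \cdot 2 = 36864$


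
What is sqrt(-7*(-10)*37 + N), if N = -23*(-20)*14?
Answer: sqrt(9030) ≈ 95.026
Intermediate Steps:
N = 6440 (N = 460*14 = 6440)
sqrt(-7*(-10)*37 + N) = sqrt(-7*(-10)*37 + 6440) = sqrt(70*37 + 6440) = sqrt(2590 + 6440) = sqrt(9030)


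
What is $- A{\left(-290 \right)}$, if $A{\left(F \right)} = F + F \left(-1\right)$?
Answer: $0$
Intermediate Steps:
$A{\left(F \right)} = 0$ ($A{\left(F \right)} = F - F = 0$)
$- A{\left(-290 \right)} = \left(-1\right) 0 = 0$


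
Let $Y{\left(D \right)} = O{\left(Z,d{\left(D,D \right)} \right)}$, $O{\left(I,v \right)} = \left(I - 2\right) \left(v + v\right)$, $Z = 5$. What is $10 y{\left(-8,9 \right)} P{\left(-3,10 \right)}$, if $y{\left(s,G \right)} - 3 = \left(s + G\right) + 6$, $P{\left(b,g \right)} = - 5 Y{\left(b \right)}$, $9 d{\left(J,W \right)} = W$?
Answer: $1000$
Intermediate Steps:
$d{\left(J,W \right)} = \frac{W}{9}$
$O{\left(I,v \right)} = 2 v \left(-2 + I\right)$ ($O{\left(I,v \right)} = \left(-2 + I\right) 2 v = 2 v \left(-2 + I\right)$)
$Y{\left(D \right)} = \frac{2 D}{3}$ ($Y{\left(D \right)} = 2 \frac{D}{9} \left(-2 + 5\right) = 2 \frac{D}{9} \cdot 3 = \frac{2 D}{3}$)
$P{\left(b,g \right)} = - \frac{10 b}{3}$ ($P{\left(b,g \right)} = - 5 \frac{2 b}{3} = - \frac{10 b}{3}$)
$y{\left(s,G \right)} = 9 + G + s$ ($y{\left(s,G \right)} = 3 + \left(\left(s + G\right) + 6\right) = 3 + \left(\left(G + s\right) + 6\right) = 3 + \left(6 + G + s\right) = 9 + G + s$)
$10 y{\left(-8,9 \right)} P{\left(-3,10 \right)} = 10 \left(9 + 9 - 8\right) \left(\left(- \frac{10}{3}\right) \left(-3\right)\right) = 10 \cdot 10 \cdot 10 = 100 \cdot 10 = 1000$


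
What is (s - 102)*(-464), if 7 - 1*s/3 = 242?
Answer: 374448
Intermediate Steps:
s = -705 (s = 21 - 3*242 = 21 - 726 = -705)
(s - 102)*(-464) = (-705 - 102)*(-464) = -807*(-464) = 374448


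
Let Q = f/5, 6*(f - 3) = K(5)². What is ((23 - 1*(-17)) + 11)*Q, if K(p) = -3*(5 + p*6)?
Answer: 187731/10 ≈ 18773.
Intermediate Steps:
K(p) = -15 - 18*p (K(p) = -3*(5 + 6*p) = -15 - 18*p)
f = 3681/2 (f = 3 + (-15 - 18*5)²/6 = 3 + (-15 - 90)²/6 = 3 + (⅙)*(-105)² = 3 + (⅙)*11025 = 3 + 3675/2 = 3681/2 ≈ 1840.5)
Q = 3681/10 (Q = (3681/2)/5 = (⅕)*(3681/2) = 3681/10 ≈ 368.10)
((23 - 1*(-17)) + 11)*Q = ((23 - 1*(-17)) + 11)*(3681/10) = ((23 + 17) + 11)*(3681/10) = (40 + 11)*(3681/10) = 51*(3681/10) = 187731/10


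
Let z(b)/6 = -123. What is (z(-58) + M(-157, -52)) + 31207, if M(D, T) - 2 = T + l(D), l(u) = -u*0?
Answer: 30419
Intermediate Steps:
z(b) = -738 (z(b) = 6*(-123) = -738)
l(u) = 0
M(D, T) = 2 + T (M(D, T) = 2 + (T + 0) = 2 + T)
(z(-58) + M(-157, -52)) + 31207 = (-738 + (2 - 52)) + 31207 = (-738 - 50) + 31207 = -788 + 31207 = 30419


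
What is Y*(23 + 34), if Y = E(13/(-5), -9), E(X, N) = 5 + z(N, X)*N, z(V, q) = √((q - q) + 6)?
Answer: 285 - 513*√6 ≈ -971.59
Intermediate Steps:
z(V, q) = √6 (z(V, q) = √(0 + 6) = √6)
E(X, N) = 5 + N*√6 (E(X, N) = 5 + √6*N = 5 + N*√6)
Y = 5 - 9*√6 ≈ -17.045
Y*(23 + 34) = (5 - 9*√6)*(23 + 34) = (5 - 9*√6)*57 = 285 - 513*√6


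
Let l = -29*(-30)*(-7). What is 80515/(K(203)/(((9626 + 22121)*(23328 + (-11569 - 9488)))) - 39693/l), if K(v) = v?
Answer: 11783998034311650/953921601037 ≈ 12353.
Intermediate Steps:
l = -6090 (l = 870*(-7) = -6090)
80515/(K(203)/(((9626 + 22121)*(23328 + (-11569 - 9488)))) - 39693/l) = 80515/(203/(((9626 + 22121)*(23328 + (-11569 - 9488)))) - 39693/(-6090)) = 80515/(203/((31747*(23328 - 21057))) - 39693*(-1/6090)) = 80515/(203/((31747*2271)) + 13231/2030) = 80515/(203/72097437 + 13231/2030) = 80515/(953921601037/146357797110) = 80515*(146357797110/953921601037) = 11783998034311650/953921601037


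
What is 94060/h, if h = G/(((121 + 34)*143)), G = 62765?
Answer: 416967980/12553 ≈ 33217.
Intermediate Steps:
h = 12553/4433 (h = 62765/(((121 + 34)*143)) = 62765/((155*143)) = 62765/22165 = 62765*(1/22165) = 12553/4433 ≈ 2.8317)
94060/h = 94060/(12553/4433) = 94060*(4433/12553) = 416967980/12553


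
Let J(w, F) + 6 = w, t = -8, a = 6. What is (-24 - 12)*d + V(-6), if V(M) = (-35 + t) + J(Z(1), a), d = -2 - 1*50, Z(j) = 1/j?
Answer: 1824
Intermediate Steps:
d = -52 (d = -2 - 50 = -52)
J(w, F) = -6 + w
V(M) = -48 (V(M) = (-35 - 8) + (-6 + 1/1) = -43 + (-6 + 1) = -43 - 5 = -48)
(-24 - 12)*d + V(-6) = (-24 - 12)*(-52) - 48 = -36*(-52) - 48 = 1872 - 48 = 1824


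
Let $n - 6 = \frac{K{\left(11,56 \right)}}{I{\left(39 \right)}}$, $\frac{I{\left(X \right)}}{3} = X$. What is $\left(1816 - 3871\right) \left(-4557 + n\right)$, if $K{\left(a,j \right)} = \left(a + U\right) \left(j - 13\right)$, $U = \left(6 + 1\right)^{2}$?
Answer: $\frac{120990865}{13} \approx 9.307 \cdot 10^{6}$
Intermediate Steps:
$U = 49$ ($U = 7^{2} = 49$)
$I{\left(X \right)} = 3 X$
$K{\left(a,j \right)} = \left(-13 + j\right) \left(49 + a\right)$ ($K{\left(a,j \right)} = \left(a + 49\right) \left(j - 13\right) = \left(49 + a\right) \left(-13 + j\right) = \left(-13 + j\right) \left(49 + a\right)$)
$n = \frac{1094}{39}$ ($n = 6 + \frac{-637 - 143 + 49 \cdot 56 + 11 \cdot 56}{3 \cdot 39} = 6 + \frac{-637 - 143 + 2744 + 616}{117} = 6 + 2580 \cdot \frac{1}{117} = 6 + \frac{860}{39} = \frac{1094}{39} \approx 28.051$)
$\left(1816 - 3871\right) \left(-4557 + n\right) = \left(1816 - 3871\right) \left(-4557 + \frac{1094}{39}\right) = \left(-2055\right) \left(- \frac{176629}{39}\right) = \frac{120990865}{13}$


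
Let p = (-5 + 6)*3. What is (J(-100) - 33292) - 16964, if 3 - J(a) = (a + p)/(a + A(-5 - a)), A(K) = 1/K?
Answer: -477362462/9499 ≈ -50254.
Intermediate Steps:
p = 3 (p = 1*3 = 3)
A(K) = 1/K
J(a) = 3 - (3 + a)/(a + 1/(-5 - a)) (J(a) = 3 - (a + 3)/(a + 1/(-5 - a)) = 3 - (3 + a)/(a + 1/(-5 - a)))
(J(-100) - 33292) - 16964 = ((-3 - (3 - 2*(-100))*(5 - 100))/(-1 - 100*(5 - 100)) - 33292) - 16964 = ((-3 - 1*(3 + 200)*(-95))/(-1 - 100*(-95)) - 33292) - 16964 = ((-3 - 1*203*(-95))/(-1 + 9500) - 33292) - 16964 = ((-3 + 19285)/9499 - 33292) - 16964 = ((1/9499)*19282 - 33292) - 16964 = (19282/9499 - 33292) - 16964 = -316221426/9499 - 16964 = -477362462/9499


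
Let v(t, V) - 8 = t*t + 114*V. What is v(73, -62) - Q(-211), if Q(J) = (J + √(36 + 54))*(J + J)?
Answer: -90773 + 1266*√10 ≈ -86770.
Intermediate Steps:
v(t, V) = 8 + t² + 114*V (v(t, V) = 8 + (t*t + 114*V) = 8 + (t² + 114*V) = 8 + t² + 114*V)
Q(J) = 2*J*(J + 3*√10) (Q(J) = (J + √90)*(2*J) = (J + 3*√10)*(2*J) = 2*J*(J + 3*√10))
v(73, -62) - Q(-211) = (8 + 73² + 114*(-62)) - 2*(-211)*(-211 + 3*√10) = (8 + 5329 - 7068) - (89042 - 1266*√10) = -1731 + (-89042 + 1266*√10) = -90773 + 1266*√10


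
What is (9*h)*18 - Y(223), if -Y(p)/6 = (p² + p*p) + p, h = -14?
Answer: 595818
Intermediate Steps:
Y(p) = -12*p² - 6*p (Y(p) = -6*((p² + p*p) + p) = -6*((p² + p²) + p) = -6*(2*p² + p) = -6*(p + 2*p²) = -12*p² - 6*p)
(9*h)*18 - Y(223) = (9*(-14))*18 - (-6)*223*(1 + 2*223) = -126*18 - (-6)*223*(1 + 446) = -2268 - (-6)*223*447 = -2268 - 1*(-598086) = -2268 + 598086 = 595818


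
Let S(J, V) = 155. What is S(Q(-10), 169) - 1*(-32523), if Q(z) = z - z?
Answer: 32678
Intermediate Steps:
Q(z) = 0
S(Q(-10), 169) - 1*(-32523) = 155 - 1*(-32523) = 155 + 32523 = 32678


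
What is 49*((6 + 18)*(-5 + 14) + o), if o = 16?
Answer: 11368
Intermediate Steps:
49*((6 + 18)*(-5 + 14) + o) = 49*((6 + 18)*(-5 + 14) + 16) = 49*(24*9 + 16) = 49*(216 + 16) = 49*232 = 11368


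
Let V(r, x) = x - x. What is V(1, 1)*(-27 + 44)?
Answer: 0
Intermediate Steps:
V(r, x) = 0
V(1, 1)*(-27 + 44) = 0*(-27 + 44) = 0*17 = 0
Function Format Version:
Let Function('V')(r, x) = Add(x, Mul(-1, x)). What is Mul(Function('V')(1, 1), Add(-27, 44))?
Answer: 0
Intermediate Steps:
Function('V')(r, x) = 0
Mul(Function('V')(1, 1), Add(-27, 44)) = Mul(0, Add(-27, 44)) = Mul(0, 17) = 0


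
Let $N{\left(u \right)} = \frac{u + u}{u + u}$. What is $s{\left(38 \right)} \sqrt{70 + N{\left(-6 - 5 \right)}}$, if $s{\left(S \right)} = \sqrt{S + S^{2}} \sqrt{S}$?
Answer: $38 \sqrt{2769} \approx 1999.6$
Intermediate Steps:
$N{\left(u \right)} = 1$ ($N{\left(u \right)} = \frac{2 u}{2 u} = 2 u \frac{1}{2 u} = 1$)
$s{\left(S \right)} = \sqrt{S} \sqrt{S + S^{2}}$
$s{\left(38 \right)} \sqrt{70 + N{\left(-6 - 5 \right)}} = \sqrt{38} \sqrt{38 \left(1 + 38\right)} \sqrt{70 + 1} = \sqrt{38} \sqrt{38 \cdot 39} \sqrt{71} = \sqrt{38} \sqrt{1482} \sqrt{71} = 38 \sqrt{39} \sqrt{71} = 38 \sqrt{2769}$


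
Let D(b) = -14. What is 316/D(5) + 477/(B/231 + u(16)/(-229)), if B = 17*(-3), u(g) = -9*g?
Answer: 57739777/50365 ≈ 1146.4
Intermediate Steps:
B = -51
316/D(5) + 477/(B/231 + u(16)/(-229)) = 316/(-14) + 477/(-51/231 - 9*16/(-229)) = 316*(-1/14) + 477/(-51*1/231 - 144*(-1/229)) = -158/7 + 477/(-17/77 + 144/229) = -158/7 + 477/(7195/17633) = -158/7 + 477*(17633/7195) = -158/7 + 8410941/7195 = 57739777/50365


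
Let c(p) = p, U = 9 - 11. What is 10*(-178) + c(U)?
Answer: -1782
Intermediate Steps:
U = -2
10*(-178) + c(U) = 10*(-178) - 2 = -1780 - 2 = -1782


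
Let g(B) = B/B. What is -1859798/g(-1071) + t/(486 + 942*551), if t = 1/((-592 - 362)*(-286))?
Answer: -263626548075798335/141750097632 ≈ -1.8598e+6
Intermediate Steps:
t = 1/272844 (t = 1/(-954*(-286)) = 1/272844 ≈ 3.6651e-6)
g(B) = 1
-1859798/g(-1071) + t/(486 + 942*551) = -1859798/1 + 1/(272844*(486 + 942*551)) = -1859798*1 + 1/(272844*(486 + 519042)) = -1859798 + (1/272844)/519528 = -1859798 + (1/272844)*(1/519528) = -1859798 + 1/141750097632 = -263626548075798335/141750097632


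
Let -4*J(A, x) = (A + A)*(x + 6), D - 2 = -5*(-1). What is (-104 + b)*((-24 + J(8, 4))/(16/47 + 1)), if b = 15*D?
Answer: -3008/63 ≈ -47.746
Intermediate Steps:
D = 7 (D = 2 - 5*(-1) = 2 + 5 = 7)
J(A, x) = -A*(6 + x)/2 (J(A, x) = -(A + A)*(x + 6)/4 = -2*A*(6 + x)/4 = -A*(6 + x)/2)
b = 105 (b = 15*7 = 105)
(-104 + b)*((-24 + J(8, 4))/(16/47 + 1)) = (-104 + 105)*((-24 - 1/2*8*(6 + 4))/(16/47 + 1)) = 1*((-24 - 1/2*8*10)/(16*(1/47) + 1)) = 1*((-24 - 40)/(16/47 + 1)) = 1*(-64/63/47) = 1*(-64*47/63) = 1*(-3008/63) = -3008/63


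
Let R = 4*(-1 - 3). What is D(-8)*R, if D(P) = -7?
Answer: 112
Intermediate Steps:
R = -16 (R = 4*(-4) = -16)
D(-8)*R = -7*(-16) = 112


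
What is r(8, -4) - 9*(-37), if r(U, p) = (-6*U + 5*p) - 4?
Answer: 261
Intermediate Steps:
r(U, p) = -4 - 6*U + 5*p
r(8, -4) - 9*(-37) = (-4 - 6*8 + 5*(-4)) - 9*(-37) = (-4 - 48 - 20) + 333 = -72 + 333 = 261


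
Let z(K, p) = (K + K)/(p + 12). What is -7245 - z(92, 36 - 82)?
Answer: -123073/17 ≈ -7239.6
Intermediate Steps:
z(K, p) = 2*K/(12 + p) (z(K, p) = (2*K)/(12 + p) = 2*K/(12 + p))
-7245 - z(92, 36 - 82) = -7245 - 2*92/(12 + (36 - 82)) = -7245 - 2*92/(12 - 46) = -7245 - 2*92/(-34) = -7245 - 2*92*(-1)/34 = -7245 - 1*(-92/17) = -7245 + 92/17 = -123073/17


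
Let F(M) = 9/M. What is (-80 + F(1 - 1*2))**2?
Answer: 7921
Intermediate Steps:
(-80 + F(1 - 1*2))**2 = (-80 + 9/(1 - 1*2))**2 = (-80 + 9/(1 - 2))**2 = (-80 + 9/(-1))**2 = (-80 + 9*(-1))**2 = (-80 - 9)**2 = (-89)**2 = 7921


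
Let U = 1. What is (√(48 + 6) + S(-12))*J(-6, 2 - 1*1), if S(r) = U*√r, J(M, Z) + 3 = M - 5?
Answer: -42*√6 - 28*I*√3 ≈ -102.88 - 48.497*I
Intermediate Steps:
J(M, Z) = -8 + M (J(M, Z) = -3 + (M - 5) = -3 + (-5 + M) = -8 + M)
S(r) = √r (S(r) = 1*√r = √r)
(√(48 + 6) + S(-12))*J(-6, 2 - 1*1) = (√(48 + 6) + √(-12))*(-8 - 6) = (√54 + 2*I*√3)*(-14) = (3*√6 + 2*I*√3)*(-14) = -42*√6 - 28*I*√3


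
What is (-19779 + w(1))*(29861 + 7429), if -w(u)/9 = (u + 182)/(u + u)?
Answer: -768267225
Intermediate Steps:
w(u) = -9*(182 + u)/(2*u) (w(u) = -9*(u + 182)/(u + u) = -9*(182 + u)/(2*u))
(-19779 + w(1))*(29861 + 7429) = (-19779 + (-9/2 - 819/1))*(29861 + 7429) = (-19779 + (-9/2 - 819*1))*37290 = (-19779 + (-9/2 - 819))*37290 = (-19779 - 1647/2)*37290 = -41205/2*37290 = -768267225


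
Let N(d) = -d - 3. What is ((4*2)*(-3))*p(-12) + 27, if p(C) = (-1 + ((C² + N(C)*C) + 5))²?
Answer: -38373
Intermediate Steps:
N(d) = -3 - d
p(C) = (4 + C² + C*(-3 - C))² (p(C) = (-1 + ((C² + (-3 - C)*C) + 5))² = (-1 + ((C² + C*(-3 - C)) + 5))² = (-1 + (5 + C² + C*(-3 - C)))² = (4 + C² + C*(-3 - C))²)
((4*2)*(-3))*p(-12) + 27 = ((4*2)*(-3))*(16 - 24*(-12) + 9*(-12)²) + 27 = (8*(-3))*(16 + 288 + 9*144) + 27 = -24*(16 + 288 + 1296) + 27 = -24*1600 + 27 = -38400 + 27 = -38373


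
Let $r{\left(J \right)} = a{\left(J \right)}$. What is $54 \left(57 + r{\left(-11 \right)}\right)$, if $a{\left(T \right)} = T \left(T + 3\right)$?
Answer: $7830$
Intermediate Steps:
$a{\left(T \right)} = T \left(3 + T\right)$
$r{\left(J \right)} = J \left(3 + J\right)$
$54 \left(57 + r{\left(-11 \right)}\right) = 54 \left(57 - 11 \left(3 - 11\right)\right) = 54 \left(57 - -88\right) = 54 \left(57 + 88\right) = 54 \cdot 145 = 7830$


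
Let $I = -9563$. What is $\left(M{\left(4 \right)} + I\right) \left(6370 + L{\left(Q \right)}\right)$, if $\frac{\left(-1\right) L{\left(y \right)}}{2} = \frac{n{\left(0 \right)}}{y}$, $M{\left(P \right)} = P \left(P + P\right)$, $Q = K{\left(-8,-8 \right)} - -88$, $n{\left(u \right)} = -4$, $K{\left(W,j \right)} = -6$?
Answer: $- \frac{2489249394}{41} \approx -6.0713 \cdot 10^{7}$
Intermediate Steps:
$Q = 82$ ($Q = -6 - -88 = -6 + 88 = 82$)
$M{\left(P \right)} = 2 P^{2}$ ($M{\left(P \right)} = P 2 P = 2 P^{2}$)
$L{\left(y \right)} = \frac{8}{y}$ ($L{\left(y \right)} = - 2 \left(- \frac{4}{y}\right) = \frac{8}{y}$)
$\left(M{\left(4 \right)} + I\right) \left(6370 + L{\left(Q \right)}\right) = \left(2 \cdot 4^{2} - 9563\right) \left(6370 + \frac{8}{82}\right) = \left(2 \cdot 16 - 9563\right) \left(6370 + 8 \cdot \frac{1}{82}\right) = \left(32 - 9563\right) \left(6370 + \frac{4}{41}\right) = \left(-9531\right) \frac{261174}{41} = - \frac{2489249394}{41}$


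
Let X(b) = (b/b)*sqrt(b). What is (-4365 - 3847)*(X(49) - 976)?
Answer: 7957428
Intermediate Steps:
X(b) = sqrt(b) (X(b) = 1*sqrt(b) = sqrt(b))
(-4365 - 3847)*(X(49) - 976) = (-4365 - 3847)*(sqrt(49) - 976) = -8212*(7 - 976) = -8212*(-969) = 7957428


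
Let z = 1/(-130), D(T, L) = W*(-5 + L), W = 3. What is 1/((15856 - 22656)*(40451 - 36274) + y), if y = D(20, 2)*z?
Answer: -130/3692467991 ≈ -3.5207e-8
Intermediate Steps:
D(T, L) = -15 + 3*L (D(T, L) = 3*(-5 + L) = -15 + 3*L)
z = -1/130 ≈ -0.0076923
y = 9/130 (y = (-15 + 3*2)*(-1/130) = (-15 + 6)*(-1/130) = -9*(-1/130) = 9/130 ≈ 0.069231)
1/((15856 - 22656)*(40451 - 36274) + y) = 1/((15856 - 22656)*(40451 - 36274) + 9/130) = 1/(-6800*4177 + 9/130) = 1/(-28403600 + 9/130) = 1/(-3692467991/130) = -130/3692467991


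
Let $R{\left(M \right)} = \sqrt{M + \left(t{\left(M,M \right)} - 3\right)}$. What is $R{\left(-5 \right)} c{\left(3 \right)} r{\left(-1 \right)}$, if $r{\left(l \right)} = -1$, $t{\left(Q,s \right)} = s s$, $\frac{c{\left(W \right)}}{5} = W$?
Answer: $- 15 \sqrt{17} \approx -61.847$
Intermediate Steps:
$c{\left(W \right)} = 5 W$
$t{\left(Q,s \right)} = s^{2}$
$R{\left(M \right)} = \sqrt{-3 + M + M^{2}}$ ($R{\left(M \right)} = \sqrt{M + \left(M^{2} - 3\right)} = \sqrt{M + \left(-3 + M^{2}\right)} = \sqrt{-3 + M + M^{2}}$)
$R{\left(-5 \right)} c{\left(3 \right)} r{\left(-1 \right)} = \sqrt{-3 - 5 + \left(-5\right)^{2}} \cdot 5 \cdot 3 \left(-1\right) = \sqrt{-3 - 5 + 25} \cdot 15 \left(-1\right) = \sqrt{17} \cdot 15 \left(-1\right) = 15 \sqrt{17} \left(-1\right) = - 15 \sqrt{17}$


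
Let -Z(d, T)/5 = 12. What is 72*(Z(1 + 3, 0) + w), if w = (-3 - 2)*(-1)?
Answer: -3960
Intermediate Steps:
Z(d, T) = -60 (Z(d, T) = -5*12 = -60)
w = 5 (w = -5*(-1) = 5)
72*(Z(1 + 3, 0) + w) = 72*(-60 + 5) = 72*(-55) = -3960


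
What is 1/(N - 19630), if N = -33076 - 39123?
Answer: -1/91829 ≈ -1.0890e-5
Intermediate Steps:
N = -72199
1/(N - 19630) = 1/(-72199 - 19630) = 1/(-91829) = -1/91829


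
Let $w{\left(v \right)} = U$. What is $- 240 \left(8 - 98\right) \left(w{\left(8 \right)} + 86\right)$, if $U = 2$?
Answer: $1900800$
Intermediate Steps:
$w{\left(v \right)} = 2$
$- 240 \left(8 - 98\right) \left(w{\left(8 \right)} + 86\right) = - 240 \left(8 - 98\right) \left(2 + 86\right) = - 240 \left(\left(-90\right) 88\right) = \left(-240\right) \left(-7920\right) = 1900800$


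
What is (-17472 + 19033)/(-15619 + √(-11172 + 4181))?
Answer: -24381259/243960152 - 1561*I*√6991/243960152 ≈ -0.099939 - 0.000535*I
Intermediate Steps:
(-17472 + 19033)/(-15619 + √(-11172 + 4181)) = 1561/(-15619 + √(-6991)) = 1561/(-15619 + I*√6991)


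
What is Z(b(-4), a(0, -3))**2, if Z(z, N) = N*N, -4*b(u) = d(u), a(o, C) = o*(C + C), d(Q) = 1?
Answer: 0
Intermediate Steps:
a(o, C) = 2*C*o (a(o, C) = o*(2*C) = 2*C*o)
b(u) = -1/4 (b(u) = -1/4*1 = -1/4)
Z(z, N) = N**2
Z(b(-4), a(0, -3))**2 = ((2*(-3)*0)**2)**2 = (0**2)**2 = 0**2 = 0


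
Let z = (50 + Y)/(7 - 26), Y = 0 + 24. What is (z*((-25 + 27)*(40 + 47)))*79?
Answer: -1017204/19 ≈ -53537.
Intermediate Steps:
Y = 24
z = -74/19 (z = (50 + 24)/(7 - 26) = 74/(-19) = 74*(-1/19) = -74/19 ≈ -3.8947)
(z*((-25 + 27)*(40 + 47)))*79 = -74*(-25 + 27)*(40 + 47)/19*79 = -148*87/19*79 = -74/19*174*79 = -12876/19*79 = -1017204/19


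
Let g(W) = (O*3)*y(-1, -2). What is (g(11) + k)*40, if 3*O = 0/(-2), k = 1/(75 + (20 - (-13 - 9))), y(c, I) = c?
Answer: 40/117 ≈ 0.34188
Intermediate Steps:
k = 1/117 (k = 1/(75 + (20 - 1*(-22))) = 1/(75 + (20 + 22)) = 1/(75 + 42) = 1/117 ≈ 0.0085470)
O = 0 (O = (0/(-2))/3 = (0*(-1/2))/3 = (1/3)*0 = 0)
g(W) = 0 (g(W) = (0*3)*(-1) = 0*(-1) = 0)
(g(11) + k)*40 = (0 + 1/117)*40 = (1/117)*40 = 40/117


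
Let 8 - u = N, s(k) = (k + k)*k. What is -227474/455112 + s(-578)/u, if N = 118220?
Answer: -13790892971/2241654156 ≈ -6.1521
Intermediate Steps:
s(k) = 2*k² (s(k) = (2*k)*k = 2*k²)
u = -118212 (u = 8 - 1*118220 = 8 - 118220 = -118212)
-227474/455112 + s(-578)/u = -227474/455112 + (2*(-578)²)/(-118212) = -227474*1/455112 + (2*334084)*(-1/118212) = -113737/227556 + 668168*(-1/118212) = -113737/227556 - 167042/29553 = -13790892971/2241654156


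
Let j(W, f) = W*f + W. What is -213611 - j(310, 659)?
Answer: -418211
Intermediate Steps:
j(W, f) = W + W*f
-213611 - j(310, 659) = -213611 - 310*(1 + 659) = -213611 - 310*660 = -213611 - 1*204600 = -213611 - 204600 = -418211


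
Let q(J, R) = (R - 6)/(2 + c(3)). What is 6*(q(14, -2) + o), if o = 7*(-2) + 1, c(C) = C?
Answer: -438/5 ≈ -87.600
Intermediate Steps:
q(J, R) = -6/5 + R/5 (q(J, R) = (R - 6)/(2 + 3) = (-6 + R)/5 = (-6 + R)*(⅕) = -6/5 + R/5)
o = -13 (o = -14 + 1 = -13)
6*(q(14, -2) + o) = 6*((-6/5 + (⅕)*(-2)) - 13) = 6*((-6/5 - ⅖) - 13) = 6*(-8/5 - 13) = 6*(-73/5) = -438/5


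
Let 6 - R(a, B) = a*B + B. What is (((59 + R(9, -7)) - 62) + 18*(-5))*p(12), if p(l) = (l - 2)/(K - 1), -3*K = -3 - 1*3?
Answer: -170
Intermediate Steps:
K = 2 (K = -(-3 - 1*3)/3 = -(-3 - 3)/3 = -⅓*(-6) = 2)
p(l) = -2 + l (p(l) = (l - 2)/(2 - 1) = (-2 + l)/1 = (-2 + l)*1 = -2 + l)
R(a, B) = 6 - B - B*a (R(a, B) = 6 - (a*B + B) = 6 - (B*a + B) = 6 - (B + B*a) = 6 + (-B - B*a) = 6 - B - B*a)
(((59 + R(9, -7)) - 62) + 18*(-5))*p(12) = (((59 + (6 - 1*(-7) - 1*(-7)*9)) - 62) + 18*(-5))*(-2 + 12) = (((59 + (6 + 7 + 63)) - 62) - 90)*10 = (((59 + 76) - 62) - 90)*10 = ((135 - 62) - 90)*10 = (73 - 90)*10 = -17*10 = -170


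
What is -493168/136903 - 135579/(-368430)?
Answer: -4182992677/1293312110 ≈ -3.2343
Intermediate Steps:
-493168/136903 - 135579/(-368430) = -493168*1/136903 - 135579*(-1/368430) = -37936/10531 + 45193/122810 = -4182992677/1293312110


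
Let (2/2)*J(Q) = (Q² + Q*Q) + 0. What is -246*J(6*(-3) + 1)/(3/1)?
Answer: -47396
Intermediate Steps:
J(Q) = 2*Q² (J(Q) = (Q² + Q*Q) + 0 = (Q² + Q²) + 0 = 2*Q² + 0 = 2*Q²)
-246*J(6*(-3) + 1)/(3/1) = -246*2*(6*(-3) + 1)²/(3/1) = -246*2*(-18 + 1)²/(3*1) = -246*2*(-17)²/3 = -246*2*289/3 = -142188/3 = -246*578/3 = -47396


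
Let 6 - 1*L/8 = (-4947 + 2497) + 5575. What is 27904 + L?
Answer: 2952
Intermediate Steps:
L = -24952 (L = 48 - 8*((-4947 + 2497) + 5575) = 48 - 8*(-2450 + 5575) = 48 - 8*3125 = 48 - 25000 = -24952)
27904 + L = 27904 - 24952 = 2952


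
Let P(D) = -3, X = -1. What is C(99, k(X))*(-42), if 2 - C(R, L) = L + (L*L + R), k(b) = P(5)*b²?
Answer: 4326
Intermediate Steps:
k(b) = -3*b²
C(R, L) = 2 - L - R - L² (C(R, L) = 2 - (L + (L*L + R)) = 2 - (L + (L² + R)) = 2 - (L + (R + L²)) = 2 - (L + R + L²) = 2 + (-L - R - L²) = 2 - L - R - L²)
C(99, k(X))*(-42) = (2 - (-3)*(-1)² - 1*99 - (-3*(-1)²)²)*(-42) = (2 - (-3) - 99 - (-3*1)²)*(-42) = (2 - 1*(-3) - 99 - 1*(-3)²)*(-42) = (2 + 3 - 99 - 1*9)*(-42) = (2 + 3 - 99 - 9)*(-42) = -103*(-42) = 4326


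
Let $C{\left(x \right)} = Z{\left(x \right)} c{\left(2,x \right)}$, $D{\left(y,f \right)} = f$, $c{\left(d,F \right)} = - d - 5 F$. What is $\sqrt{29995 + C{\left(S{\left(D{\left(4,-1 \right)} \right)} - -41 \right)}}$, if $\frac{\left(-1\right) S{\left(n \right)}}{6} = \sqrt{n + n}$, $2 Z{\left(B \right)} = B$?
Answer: $\frac{\sqrt{103726 + 4944 i \sqrt{2}}}{2} \approx 161.12 + 5.4243 i$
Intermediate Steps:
$Z{\left(B \right)} = \frac{B}{2}$
$S{\left(n \right)} = - 6 \sqrt{2} \sqrt{n}$ ($S{\left(n \right)} = - 6 \sqrt{n + n} = - 6 \sqrt{2 n} = - 6 \sqrt{2} \sqrt{n}$)
$C{\left(x \right)} = \frac{x \left(-2 - 5 x\right)}{2}$ ($C{\left(x \right)} = \frac{x}{2} \left(\left(-1\right) 2 - 5 x\right) = \frac{x}{2} \left(-2 - 5 x\right) = \frac{x \left(-2 - 5 x\right)}{2}$)
$\sqrt{29995 + C{\left(S{\left(D{\left(4,-1 \right)} \right)} - -41 \right)}} = \sqrt{29995 - \frac{\left(- 6 \sqrt{2} \sqrt{-1} - -41\right) \left(2 + 5 \left(- 6 \sqrt{2} \sqrt{-1} - -41\right)\right)}{2}} = \sqrt{29995 - \frac{\left(- 6 \sqrt{2} i + 41\right) \left(2 + 5 \left(- 6 \sqrt{2} i + 41\right)\right)}{2}} = \sqrt{29995 - \frac{\left(- 6 i \sqrt{2} + 41\right) \left(2 + 5 \left(- 6 i \sqrt{2} + 41\right)\right)}{2}} = \sqrt{29995 - \frac{\left(41 - 6 i \sqrt{2}\right) \left(2 + 5 \left(41 - 6 i \sqrt{2}\right)\right)}{2}} = \sqrt{29995 - \frac{\left(41 - 6 i \sqrt{2}\right) \left(2 + \left(205 - 30 i \sqrt{2}\right)\right)}{2}} = \sqrt{29995 - \frac{\left(41 - 6 i \sqrt{2}\right) \left(207 - 30 i \sqrt{2}\right)}{2}}$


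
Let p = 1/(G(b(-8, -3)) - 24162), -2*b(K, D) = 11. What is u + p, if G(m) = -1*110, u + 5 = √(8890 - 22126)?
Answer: -121361/24272 + 2*I*√3309 ≈ -5.0 + 115.05*I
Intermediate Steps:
u = -5 + 2*I*√3309 (u = -5 + √(8890 - 22126) = -5 + √(-13236) = -5 + 2*I*√3309 ≈ -5.0 + 115.05*I)
b(K, D) = -11/2 (b(K, D) = -½*11 = -11/2)
G(m) = -110
p = -1/24272 (p = 1/(-110 - 24162) = 1/(-24272) = -1/24272 ≈ -4.1200e-5)
u + p = (-5 + 2*I*√3309) - 1/24272 = -121361/24272 + 2*I*√3309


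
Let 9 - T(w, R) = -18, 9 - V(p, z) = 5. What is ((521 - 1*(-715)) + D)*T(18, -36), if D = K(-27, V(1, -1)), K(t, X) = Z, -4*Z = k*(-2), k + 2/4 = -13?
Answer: 132759/4 ≈ 33190.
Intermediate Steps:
k = -27/2 (k = -1/2 - 13 = -27/2 ≈ -13.500)
V(p, z) = 4 (V(p, z) = 9 - 1*5 = 9 - 5 = 4)
T(w, R) = 27 (T(w, R) = 9 - 1*(-18) = 9 + 18 = 27)
Z = -27/4 (Z = -(-27)*(-2)/8 = -1/4*27 = -27/4 ≈ -6.7500)
K(t, X) = -27/4
D = -27/4 ≈ -6.7500
((521 - 1*(-715)) + D)*T(18, -36) = ((521 - 1*(-715)) - 27/4)*27 = ((521 + 715) - 27/4)*27 = (1236 - 27/4)*27 = (4917/4)*27 = 132759/4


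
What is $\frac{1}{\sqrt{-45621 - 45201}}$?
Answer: $- \frac{i \sqrt{90822}}{90822} \approx - 0.0033182 i$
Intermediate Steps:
$\frac{1}{\sqrt{-45621 - 45201}} = \frac{1}{\sqrt{-90822}} = \frac{1}{i \sqrt{90822}} = - \frac{i \sqrt{90822}}{90822}$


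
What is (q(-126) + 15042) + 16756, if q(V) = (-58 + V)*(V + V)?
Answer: 78166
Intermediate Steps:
q(V) = 2*V*(-58 + V) (q(V) = (-58 + V)*(2*V) = 2*V*(-58 + V))
(q(-126) + 15042) + 16756 = (2*(-126)*(-58 - 126) + 15042) + 16756 = (2*(-126)*(-184) + 15042) + 16756 = (46368 + 15042) + 16756 = 61410 + 16756 = 78166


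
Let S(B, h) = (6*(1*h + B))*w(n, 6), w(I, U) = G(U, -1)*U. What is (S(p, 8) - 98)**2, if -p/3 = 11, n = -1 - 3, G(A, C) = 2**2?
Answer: 13675204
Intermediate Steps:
G(A, C) = 4
n = -4
p = -33 (p = -3*11 = -33)
w(I, U) = 4*U
S(B, h) = 144*B + 144*h (S(B, h) = (6*(1*h + B))*(4*6) = (6*(h + B))*24 = (6*(B + h))*24 = (6*B + 6*h)*24 = 144*B + 144*h)
(S(p, 8) - 98)**2 = ((144*(-33) + 144*8) - 98)**2 = ((-4752 + 1152) - 98)**2 = (-3600 - 98)**2 = (-3698)**2 = 13675204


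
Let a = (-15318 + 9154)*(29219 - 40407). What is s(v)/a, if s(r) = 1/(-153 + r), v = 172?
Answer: 1/1310293808 ≈ 7.6319e-10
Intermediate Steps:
a = 68962832 (a = -6164*(-11188) = 68962832)
s(v)/a = 1/((-153 + 172)*68962832) = (1/68962832)/19 = (1/19)*(1/68962832) = 1/1310293808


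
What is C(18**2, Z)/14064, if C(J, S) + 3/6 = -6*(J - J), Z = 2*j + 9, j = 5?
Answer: -1/28128 ≈ -3.5552e-5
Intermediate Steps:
Z = 19 (Z = 2*5 + 9 = 10 + 9 = 19)
C(J, S) = -1/2 (C(J, S) = -1/2 - 6*(J - J) = -1/2 - 6*0 = -1/2 + 0 = -1/2)
C(18**2, Z)/14064 = -1/2/14064 = -1/2*1/14064 = -1/28128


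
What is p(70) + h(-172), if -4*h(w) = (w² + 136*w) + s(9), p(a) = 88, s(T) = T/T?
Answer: -5841/4 ≈ -1460.3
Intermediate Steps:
s(T) = 1
h(w) = -¼ - 34*w - w²/4 (h(w) = -((w² + 136*w) + 1)/4 = -(1 + w² + 136*w)/4 = -¼ - 34*w - w²/4)
p(70) + h(-172) = 88 + (-¼ - 34*(-172) - ¼*(-172)²) = 88 + (-¼ + 5848 - ¼*29584) = 88 + (-¼ + 5848 - 7396) = 88 - 6193/4 = -5841/4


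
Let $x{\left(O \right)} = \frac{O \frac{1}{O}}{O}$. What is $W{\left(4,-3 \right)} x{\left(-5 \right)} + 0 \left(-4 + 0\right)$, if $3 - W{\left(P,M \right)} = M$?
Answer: $- \frac{6}{5} \approx -1.2$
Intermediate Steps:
$W{\left(P,M \right)} = 3 - M$
$x{\left(O \right)} = \frac{1}{O}$ ($x{\left(O \right)} = 1 \frac{1}{O} = \frac{1}{O}$)
$W{\left(4,-3 \right)} x{\left(-5 \right)} + 0 \left(-4 + 0\right) = \frac{3 - -3}{-5} + 0 \left(-4 + 0\right) = \left(3 + 3\right) \left(- \frac{1}{5}\right) + 0 \left(-4\right) = 6 \left(- \frac{1}{5}\right) + 0 = - \frac{6}{5} + 0 = - \frac{6}{5}$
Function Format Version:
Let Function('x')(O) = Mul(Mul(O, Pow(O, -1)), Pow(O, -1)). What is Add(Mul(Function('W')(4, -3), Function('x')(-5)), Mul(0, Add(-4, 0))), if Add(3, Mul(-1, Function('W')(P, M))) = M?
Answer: Rational(-6, 5) ≈ -1.2000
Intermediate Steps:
Function('W')(P, M) = Add(3, Mul(-1, M))
Function('x')(O) = Pow(O, -1) (Function('x')(O) = Mul(1, Pow(O, -1)) = Pow(O, -1))
Add(Mul(Function('W')(4, -3), Function('x')(-5)), Mul(0, Add(-4, 0))) = Add(Mul(Add(3, Mul(-1, -3)), Pow(-5, -1)), Mul(0, Add(-4, 0))) = Add(Mul(Add(3, 3), Rational(-1, 5)), Mul(0, -4)) = Add(Mul(6, Rational(-1, 5)), 0) = Add(Rational(-6, 5), 0) = Rational(-6, 5)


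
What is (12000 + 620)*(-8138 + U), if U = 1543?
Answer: -83228900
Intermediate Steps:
(12000 + 620)*(-8138 + U) = (12000 + 620)*(-8138 + 1543) = 12620*(-6595) = -83228900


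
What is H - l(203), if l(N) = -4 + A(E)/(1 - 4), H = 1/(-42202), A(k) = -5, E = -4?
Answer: 295411/126606 ≈ 2.3333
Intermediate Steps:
H = -1/42202 ≈ -2.3696e-5
l(N) = -7/3 (l(N) = -4 - 5/(1 - 4) = -4 - 5/(-3) = -4 - 5*(-⅓) = -4 + 5/3 = -7/3)
H - l(203) = -1/42202 - 1*(-7/3) = -1/42202 + 7/3 = 295411/126606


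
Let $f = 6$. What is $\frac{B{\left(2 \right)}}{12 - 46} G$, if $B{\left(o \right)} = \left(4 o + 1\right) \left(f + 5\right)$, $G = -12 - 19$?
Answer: $\frac{3069}{34} \approx 90.265$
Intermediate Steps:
$G = -31$
$B{\left(o \right)} = 11 + 44 o$ ($B{\left(o \right)} = \left(4 o + 1\right) \left(6 + 5\right) = \left(1 + 4 o\right) 11 = 11 + 44 o$)
$\frac{B{\left(2 \right)}}{12 - 46} G = \frac{11 + 44 \cdot 2}{12 - 46} \left(-31\right) = \frac{11 + 88}{-34} \left(-31\right) = 99 \left(- \frac{1}{34}\right) \left(-31\right) = \left(- \frac{99}{34}\right) \left(-31\right) = \frac{3069}{34}$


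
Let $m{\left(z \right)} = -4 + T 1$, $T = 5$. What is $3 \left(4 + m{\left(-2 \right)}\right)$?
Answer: $15$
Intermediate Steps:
$m{\left(z \right)} = 1$ ($m{\left(z \right)} = -4 + 5 \cdot 1 = -4 + 5 = 1$)
$3 \left(4 + m{\left(-2 \right)}\right) = 3 \left(4 + 1\right) = 3 \cdot 5 = 15$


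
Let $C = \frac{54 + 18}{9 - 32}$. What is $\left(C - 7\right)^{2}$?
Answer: $\frac{54289}{529} \approx 102.63$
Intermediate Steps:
$C = - \frac{72}{23}$ ($C = \frac{72}{-23} = 72 \left(- \frac{1}{23}\right) = - \frac{72}{23} \approx -3.1304$)
$\left(C - 7\right)^{2} = \left(- \frac{72}{23} - 7\right)^{2} = \left(- \frac{233}{23}\right)^{2} = \frac{54289}{529}$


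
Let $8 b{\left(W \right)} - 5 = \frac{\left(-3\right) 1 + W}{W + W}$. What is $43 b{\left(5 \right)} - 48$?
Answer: $- \frac{401}{20} \approx -20.05$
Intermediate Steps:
$b{\left(W \right)} = \frac{5}{8} + \frac{-3 + W}{16 W}$ ($b{\left(W \right)} = \frac{5}{8} + \frac{\left(\left(-3\right) 1 + W\right) \frac{1}{W + W}}{8} = \frac{5}{8} + \frac{\left(-3 + W\right) \frac{1}{2 W}}{8} = \frac{5}{8} + \frac{\frac{1}{2} \frac{1}{W} \left(-3 + W\right)}{8} = \frac{5}{8} + \frac{-3 + W}{16 W}$)
$43 b{\left(5 \right)} - 48 = 43 \frac{-3 + 11 \cdot 5}{16 \cdot 5} - 48 = 43 \cdot \frac{1}{16} \cdot \frac{1}{5} \left(-3 + 55\right) - 48 = 43 \cdot \frac{1}{16} \cdot \frac{1}{5} \cdot 52 - 48 = 43 \cdot \frac{13}{20} - 48 = \frac{559}{20} - 48 = - \frac{401}{20}$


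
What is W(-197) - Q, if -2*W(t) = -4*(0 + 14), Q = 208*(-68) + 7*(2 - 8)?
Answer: 14214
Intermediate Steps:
Q = -14186 (Q = -14144 + 7*(-6) = -14144 - 42 = -14186)
W(t) = 28 (W(t) = -(-2)*(0 + 14) = -(-2)*14 = -1/2*(-56) = 28)
W(-197) - Q = 28 - 1*(-14186) = 28 + 14186 = 14214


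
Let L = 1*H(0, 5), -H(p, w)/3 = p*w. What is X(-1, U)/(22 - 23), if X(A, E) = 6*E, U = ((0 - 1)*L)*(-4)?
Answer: 0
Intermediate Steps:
H(p, w) = -3*p*w
L = 0 (L = 1*(-3*0*5) = 1*0 = 0)
U = 0 (U = ((0 - 1)*0)*(-4) = -1*0*(-4) = 0*(-4) = 0)
X(-1, U)/(22 - 23) = (6*0)/(22 - 23) = 0/(-1) = 0*(-1) = 0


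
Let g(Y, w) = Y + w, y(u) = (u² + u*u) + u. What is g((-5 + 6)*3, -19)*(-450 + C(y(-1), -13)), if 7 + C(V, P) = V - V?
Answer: 7312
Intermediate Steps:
y(u) = u + 2*u² (y(u) = (u² + u²) + u = 2*u² + u = u + 2*u²)
C(V, P) = -7 (C(V, P) = -7 + (V - V) = -7 + 0 = -7)
g((-5 + 6)*3, -19)*(-450 + C(y(-1), -13)) = ((-5 + 6)*3 - 19)*(-450 - 7) = (1*3 - 19)*(-457) = (3 - 19)*(-457) = -16*(-457) = 7312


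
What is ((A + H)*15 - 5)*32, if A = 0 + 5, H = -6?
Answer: -640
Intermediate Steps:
A = 5
((A + H)*15 - 5)*32 = ((5 - 6)*15 - 5)*32 = (-1*15 - 5)*32 = (-15 - 5)*32 = -20*32 = -640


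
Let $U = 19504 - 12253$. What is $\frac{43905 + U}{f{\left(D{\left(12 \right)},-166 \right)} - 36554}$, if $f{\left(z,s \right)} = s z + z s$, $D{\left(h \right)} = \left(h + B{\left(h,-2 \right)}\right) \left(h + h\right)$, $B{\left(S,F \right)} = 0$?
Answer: $- \frac{25578}{66085} \approx -0.38705$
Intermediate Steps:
$U = 7251$ ($U = 19504 - 12253 = 7251$)
$D{\left(h \right)} = 2 h^{2}$ ($D{\left(h \right)} = \left(h + 0\right) \left(h + h\right) = h 2 h = 2 h^{2}$)
$f{\left(z,s \right)} = 2 s z$ ($f{\left(z,s \right)} = s z + s z = 2 s z$)
$\frac{43905 + U}{f{\left(D{\left(12 \right)},-166 \right)} - 36554} = \frac{43905 + 7251}{2 \left(-166\right) 2 \cdot 12^{2} - 36554} = \frac{51156}{2 \left(-166\right) 2 \cdot 144 - 36554} = \frac{51156}{2 \left(-166\right) 288 - 36554} = \frac{51156}{-95616 - 36554} = \frac{51156}{-132170} = 51156 \left(- \frac{1}{132170}\right) = - \frac{25578}{66085}$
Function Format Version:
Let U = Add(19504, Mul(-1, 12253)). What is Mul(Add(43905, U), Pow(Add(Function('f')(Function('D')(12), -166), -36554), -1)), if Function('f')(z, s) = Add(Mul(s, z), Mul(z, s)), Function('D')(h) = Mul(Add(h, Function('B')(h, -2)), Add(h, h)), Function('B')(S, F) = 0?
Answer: Rational(-25578, 66085) ≈ -0.38705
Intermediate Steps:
U = 7251 (U = Add(19504, -12253) = 7251)
Function('D')(h) = Mul(2, Pow(h, 2)) (Function('D')(h) = Mul(Add(h, 0), Add(h, h)) = Mul(h, Mul(2, h)) = Mul(2, Pow(h, 2)))
Function('f')(z, s) = Mul(2, s, z) (Function('f')(z, s) = Add(Mul(s, z), Mul(s, z)) = Mul(2, s, z))
Mul(Add(43905, U), Pow(Add(Function('f')(Function('D')(12), -166), -36554), -1)) = Mul(Add(43905, 7251), Pow(Add(Mul(2, -166, Mul(2, Pow(12, 2))), -36554), -1)) = Mul(51156, Pow(Add(Mul(2, -166, Mul(2, 144)), -36554), -1)) = Mul(51156, Pow(Add(Mul(2, -166, 288), -36554), -1)) = Mul(51156, Pow(Add(-95616, -36554), -1)) = Mul(51156, Pow(-132170, -1)) = Mul(51156, Rational(-1, 132170)) = Rational(-25578, 66085)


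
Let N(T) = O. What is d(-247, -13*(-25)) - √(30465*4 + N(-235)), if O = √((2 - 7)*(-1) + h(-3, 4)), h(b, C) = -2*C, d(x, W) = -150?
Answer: -150 - √(121860 + I*√3) ≈ -499.08 - 0.0024808*I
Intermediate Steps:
O = I*√3 (O = √((2 - 7)*(-1) - 2*4) = √(-5*(-1) - 8) = √(5 - 8) = √(-3) = I*√3 ≈ 1.732*I)
N(T) = I*√3
d(-247, -13*(-25)) - √(30465*4 + N(-235)) = -150 - √(30465*4 + I*√3) = -150 - √(121860 + I*√3)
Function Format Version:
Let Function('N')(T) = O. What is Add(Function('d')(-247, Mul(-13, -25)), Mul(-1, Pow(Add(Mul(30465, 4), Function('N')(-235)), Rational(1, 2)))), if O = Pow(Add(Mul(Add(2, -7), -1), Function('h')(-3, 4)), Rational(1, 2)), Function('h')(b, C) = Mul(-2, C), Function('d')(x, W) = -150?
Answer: Add(-150, Mul(-1, Pow(Add(121860, Mul(I, Pow(3, Rational(1, 2)))), Rational(1, 2)))) ≈ Add(-499.08, Mul(-0.0024808, I))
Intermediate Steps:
O = Mul(I, Pow(3, Rational(1, 2))) (O = Pow(Add(Mul(Add(2, -7), -1), Mul(-2, 4)), Rational(1, 2)) = Pow(Add(Mul(-5, -1), -8), Rational(1, 2)) = Pow(Add(5, -8), Rational(1, 2)) = Pow(-3, Rational(1, 2)) = Mul(I, Pow(3, Rational(1, 2))) ≈ Mul(1.7320, I))
Function('N')(T) = Mul(I, Pow(3, Rational(1, 2)))
Add(Function('d')(-247, Mul(-13, -25)), Mul(-1, Pow(Add(Mul(30465, 4), Function('N')(-235)), Rational(1, 2)))) = Add(-150, Mul(-1, Pow(Add(Mul(30465, 4), Mul(I, Pow(3, Rational(1, 2)))), Rational(1, 2)))) = Add(-150, Mul(-1, Pow(Add(121860, Mul(I, Pow(3, Rational(1, 2)))), Rational(1, 2))))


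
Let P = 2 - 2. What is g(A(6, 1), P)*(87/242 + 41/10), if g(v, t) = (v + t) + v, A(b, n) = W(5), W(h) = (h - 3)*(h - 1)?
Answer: 43168/605 ≈ 71.352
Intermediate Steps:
W(h) = (-1 + h)*(-3 + h) (W(h) = (-3 + h)*(-1 + h) = (-1 + h)*(-3 + h))
A(b, n) = 8 (A(b, n) = 3 + 5² - 4*5 = 3 + 25 - 20 = 8)
P = 0
g(v, t) = t + 2*v (g(v, t) = (t + v) + v = t + 2*v)
g(A(6, 1), P)*(87/242 + 41/10) = (0 + 2*8)*(87/242 + 41/10) = (0 + 16)*(87*(1/242) + 41*(⅒)) = 16*(87/242 + 41/10) = 16*(2698/605) = 43168/605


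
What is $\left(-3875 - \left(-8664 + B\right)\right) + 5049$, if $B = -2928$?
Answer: $12766$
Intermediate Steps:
$\left(-3875 - \left(-8664 + B\right)\right) + 5049 = \left(-3875 + \left(8664 - -2928\right)\right) + 5049 = \left(-3875 + \left(8664 + 2928\right)\right) + 5049 = \left(-3875 + 11592\right) + 5049 = 7717 + 5049 = 12766$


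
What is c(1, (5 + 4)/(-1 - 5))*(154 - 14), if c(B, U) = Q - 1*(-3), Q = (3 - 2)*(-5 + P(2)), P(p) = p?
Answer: 0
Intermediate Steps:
Q = -3 (Q = (3 - 2)*(-5 + 2) = 1*(-3) = -3)
c(B, U) = 0 (c(B, U) = -3 - 1*(-3) = -3 + 3 = 0)
c(1, (5 + 4)/(-1 - 5))*(154 - 14) = 0*(154 - 14) = 0*140 = 0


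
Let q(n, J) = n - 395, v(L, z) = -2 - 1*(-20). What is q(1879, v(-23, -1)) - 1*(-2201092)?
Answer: 2202576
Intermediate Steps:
v(L, z) = 18 (v(L, z) = -2 + 20 = 18)
q(n, J) = -395 + n
q(1879, v(-23, -1)) - 1*(-2201092) = (-395 + 1879) - 1*(-2201092) = 1484 + 2201092 = 2202576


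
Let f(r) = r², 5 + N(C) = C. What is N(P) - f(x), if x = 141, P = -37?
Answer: -19923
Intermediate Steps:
N(C) = -5 + C
N(P) - f(x) = (-5 - 37) - 1*141² = -42 - 1*19881 = -42 - 19881 = -19923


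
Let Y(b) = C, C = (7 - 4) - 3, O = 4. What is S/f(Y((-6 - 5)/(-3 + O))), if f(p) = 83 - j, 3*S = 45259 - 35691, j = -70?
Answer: 9568/459 ≈ 20.845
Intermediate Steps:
C = 0 (C = 3 - 3 = 0)
Y(b) = 0
S = 9568/3 (S = (45259 - 35691)/3 = (⅓)*9568 = 9568/3 ≈ 3189.3)
f(p) = 153 (f(p) = 83 - 1*(-70) = 83 + 70 = 153)
S/f(Y((-6 - 5)/(-3 + O))) = (9568/3)/153 = (9568/3)*(1/153) = 9568/459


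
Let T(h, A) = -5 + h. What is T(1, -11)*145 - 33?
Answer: -613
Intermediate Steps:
T(1, -11)*145 - 33 = (-5 + 1)*145 - 33 = -4*145 - 33 = -580 - 33 = -613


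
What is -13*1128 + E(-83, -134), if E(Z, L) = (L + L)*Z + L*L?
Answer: 25536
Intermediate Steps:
E(Z, L) = L**2 + 2*L*Z (E(Z, L) = (2*L)*Z + L**2 = 2*L*Z + L**2 = L**2 + 2*L*Z)
-13*1128 + E(-83, -134) = -13*1128 - 134*(-134 + 2*(-83)) = -14664 - 134*(-134 - 166) = -14664 - 134*(-300) = -14664 + 40200 = 25536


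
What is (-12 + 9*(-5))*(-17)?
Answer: 969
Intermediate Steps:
(-12 + 9*(-5))*(-17) = (-12 - 45)*(-17) = -57*(-17) = 969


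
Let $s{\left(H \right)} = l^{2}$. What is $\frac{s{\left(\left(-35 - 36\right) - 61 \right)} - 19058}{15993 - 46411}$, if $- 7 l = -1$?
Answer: $\frac{933841}{1490482} \approx 0.62654$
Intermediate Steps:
$l = \frac{1}{7}$ ($l = \left(- \frac{1}{7}\right) \left(-1\right) = \frac{1}{7} \approx 0.14286$)
$s{\left(H \right)} = \frac{1}{49}$ ($s{\left(H \right)} = \left(\frac{1}{7}\right)^{2} = \frac{1}{49}$)
$\frac{s{\left(\left(-35 - 36\right) - 61 \right)} - 19058}{15993 - 46411} = \frac{\frac{1}{49} - 19058}{15993 - 46411} = - \frac{933841}{49 \left(-30418\right)} = \left(- \frac{933841}{49}\right) \left(- \frac{1}{30418}\right) = \frac{933841}{1490482}$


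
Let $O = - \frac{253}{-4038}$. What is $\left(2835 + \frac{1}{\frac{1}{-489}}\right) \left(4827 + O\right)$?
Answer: $\frac{7621246489}{673} \approx 1.1324 \cdot 10^{7}$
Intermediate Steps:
$O = \frac{253}{4038}$ ($O = \left(-253\right) \left(- \frac{1}{4038}\right) = \frac{253}{4038} \approx 0.062655$)
$\left(2835 + \frac{1}{\frac{1}{-489}}\right) \left(4827 + O\right) = \left(2835 + \frac{1}{\frac{1}{-489}}\right) \left(4827 + \frac{253}{4038}\right) = \left(2835 + \frac{1}{- \frac{1}{489}}\right) \frac{19491679}{4038} = \left(2835 - 489\right) \frac{19491679}{4038} = 2346 \cdot \frac{19491679}{4038} = \frac{7621246489}{673}$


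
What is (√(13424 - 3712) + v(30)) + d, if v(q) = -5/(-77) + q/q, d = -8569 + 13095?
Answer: 348584/77 + 4*√607 ≈ 4625.6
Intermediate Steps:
d = 4526
v(q) = 82/77 (v(q) = -5*(-1/77) + 1 = 5/77 + 1 = 82/77)
(√(13424 - 3712) + v(30)) + d = (√(13424 - 3712) + 82/77) + 4526 = (√9712 + 82/77) + 4526 = (4*√607 + 82/77) + 4526 = (82/77 + 4*√607) + 4526 = 348584/77 + 4*√607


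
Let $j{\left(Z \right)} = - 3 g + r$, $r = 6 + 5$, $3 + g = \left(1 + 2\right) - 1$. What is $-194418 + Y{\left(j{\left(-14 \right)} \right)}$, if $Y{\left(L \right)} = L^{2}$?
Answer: $-194222$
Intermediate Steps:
$g = -1$ ($g = -3 + \left(\left(1 + 2\right) - 1\right) = -3 + \left(3 - 1\right) = -3 + 2 = -1$)
$r = 11$
$j{\left(Z \right)} = 14$ ($j{\left(Z \right)} = \left(-3\right) \left(-1\right) + 11 = 3 + 11 = 14$)
$-194418 + Y{\left(j{\left(-14 \right)} \right)} = -194418 + 14^{2} = -194418 + 196 = -194222$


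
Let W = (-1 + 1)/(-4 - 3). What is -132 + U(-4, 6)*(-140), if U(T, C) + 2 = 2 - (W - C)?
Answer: -972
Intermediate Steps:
W = 0 (W = 0/(-7) = 0*(-1/7) = 0)
U(T, C) = C (U(T, C) = -2 + (2 - (0 - C)) = -2 + (2 - (-1)*C) = -2 + (2 + C) = C)
-132 + U(-4, 6)*(-140) = -132 + 6*(-140) = -132 - 840 = -972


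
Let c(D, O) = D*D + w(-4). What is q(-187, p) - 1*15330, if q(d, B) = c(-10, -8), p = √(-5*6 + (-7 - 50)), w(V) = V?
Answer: -15234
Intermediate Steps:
p = I*√87 (p = √(-30 - 57) = √(-87) = I*√87 ≈ 9.3274*I)
c(D, O) = -4 + D² (c(D, O) = D*D - 4 = D² - 4 = -4 + D²)
q(d, B) = 96 (q(d, B) = -4 + (-10)² = -4 + 100 = 96)
q(-187, p) - 1*15330 = 96 - 1*15330 = 96 - 15330 = -15234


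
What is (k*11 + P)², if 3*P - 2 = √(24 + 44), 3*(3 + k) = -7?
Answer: 30344/9 - 232*√17/3 ≈ 3052.7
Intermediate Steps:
k = -16/3 (k = -3 + (⅓)*(-7) = -3 - 7/3 = -16/3 ≈ -5.3333)
P = ⅔ + 2*√17/3 (P = ⅔ + √(24 + 44)/3 = ⅔ + √68/3 = ⅔ + (2*√17)/3 = ⅔ + 2*√17/3 ≈ 3.4154)
(k*11 + P)² = (-16/3*11 + (⅔ + 2*√17/3))² = (-176/3 + (⅔ + 2*√17/3))² = (-58 + 2*√17/3)²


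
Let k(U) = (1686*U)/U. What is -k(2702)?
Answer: -1686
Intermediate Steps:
k(U) = 1686
-k(2702) = -1*1686 = -1686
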